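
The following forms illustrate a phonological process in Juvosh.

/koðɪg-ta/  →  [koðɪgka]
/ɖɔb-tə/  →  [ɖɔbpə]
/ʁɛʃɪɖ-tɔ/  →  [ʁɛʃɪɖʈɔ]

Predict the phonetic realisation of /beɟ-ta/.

The data show progressive place assimilation: /t/ → [k] after /g/; /t/ → [p] after /b/; /t/ → [ʈ] after /ɖ/. In each pair only place changes, matching the preceding consonant, while manner and voice stay constant.
/t/ is a voiceless alveolar stop. The preceding trigger /ɟ/ is palatal, so /t/ must become palatal as well.
Changing only its place to palatal gives [c] — the voiceless palatal stop.

[beɟca]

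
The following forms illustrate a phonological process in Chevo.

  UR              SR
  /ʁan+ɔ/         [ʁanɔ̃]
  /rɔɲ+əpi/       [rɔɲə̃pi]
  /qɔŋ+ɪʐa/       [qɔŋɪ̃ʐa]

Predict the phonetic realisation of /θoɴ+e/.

The data show progressive nasality assimilation (vowel nasalisation): /ɔ/ → [ɔ̃] after /n/; /ə/ → [ə̃] after /ɲ/; /ɪ/ → [ɪ̃] after /ŋ/ — a vowel is nasalised by an immediately preceding nasal consonant.
/e/ sits next to the nasal /ɴ/ and is therefore nasalised to [ẽ].

[θoɴẽ]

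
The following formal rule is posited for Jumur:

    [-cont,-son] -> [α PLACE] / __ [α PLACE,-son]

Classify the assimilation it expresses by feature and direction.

The shared variable α links the value of the place features (abbreviated [PLACE]) on the target to the same value on the neighbouring segment, so place is the feature that assimilates.
The conditioning segment sits to the right of the focus bar, meaning the trigger follows the segment that changes — regressive assimilation.

regressive place assimilation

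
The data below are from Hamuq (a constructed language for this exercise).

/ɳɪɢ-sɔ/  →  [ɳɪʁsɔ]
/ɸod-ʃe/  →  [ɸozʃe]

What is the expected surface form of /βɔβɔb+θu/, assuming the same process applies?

[βɔβɔβθu]

The data show regressive manner assimilation: /ɢ/ → [ʁ] before /s/; /d/ → [z] before /ʃ/. In each pair only manner changes, matching the following consonant, while place and voice stay constant.
/b/ is a voiced bilabial stop. The following trigger /θ/ is a fricative, so /b/ must become a fricative as well.
The voiced bilabial fricative is [β], so /b/ → [β].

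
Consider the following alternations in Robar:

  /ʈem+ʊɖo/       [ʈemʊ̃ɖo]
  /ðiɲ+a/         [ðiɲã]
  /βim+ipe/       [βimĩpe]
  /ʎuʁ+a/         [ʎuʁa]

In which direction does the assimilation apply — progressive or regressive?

progressive

The vowel /ʊ/ surfaces as nasalised [ʊ̃] next to the preceding nasal /m/ — it has acquired the [+nasal] feature of its neighbour.
Likewise in the remaining data: /a/ → [ã] after /ɲ/; /i/ → [ĩ] after /m/ — each time a vowel is nasalised next to a preceding nasal.
No change occurs in [ʎuʁa] because the vowel at the boundary is adjacent to an oral consonant, not a nasal (/a/ next to /ʁ/).
Because the conditioning nasal is to the left of the vowel that changes, the process is progressive (perseverative).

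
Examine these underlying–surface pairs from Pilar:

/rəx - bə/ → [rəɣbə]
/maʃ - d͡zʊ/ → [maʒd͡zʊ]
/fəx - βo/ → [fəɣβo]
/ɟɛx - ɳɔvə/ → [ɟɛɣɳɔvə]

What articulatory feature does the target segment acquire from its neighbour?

Comparing underlying and surface forms, /x/ → [ɣ] is the alternation; the neighbouring /b/ is constant.
/x/ is voiceless while /b/ is voiced; the output [ɣ] is voiced, matching the trigger — so the feature that spreads is voicing.
The same holds elsewhere in the data: /ʃ/ → [ʒ] before /d͡z/ (voiceless → voiced, matching voiced); /x/ → [ɣ] before /β/ (voiceless → voiced, matching voiced); /x/ → [ɣ] before /ɳ/ (voiceless → voiced, matching voiced) — only voicing changes, and always toward the following segment.

voicing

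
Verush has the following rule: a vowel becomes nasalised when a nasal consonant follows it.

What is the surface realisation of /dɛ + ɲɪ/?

/ɛ/ sits next to the nasal /ɲ/ and is therefore nasalised to [ɛ̃].

[dɛ̃ɲɪ]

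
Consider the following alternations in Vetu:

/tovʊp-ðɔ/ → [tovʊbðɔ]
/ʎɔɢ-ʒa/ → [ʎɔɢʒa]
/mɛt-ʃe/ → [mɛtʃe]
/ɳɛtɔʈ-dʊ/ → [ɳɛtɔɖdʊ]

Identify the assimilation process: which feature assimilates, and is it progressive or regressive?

Comparing underlying and surface forms, /p/ → [b] is the alternation; the neighbouring /ð/ is constant.
/p/ is voiceless while /ð/ is voiced; the output [b] is voiced, matching the trigger — so the feature that spreads is voicing.
Place and manner are unchanged, so the assimilation is partial, not total.
Checking the remaining alternation: /ʈ/ → [ɖ] before /d/ (voiceless → voiced, matching voiced) — only voicing changes, and always toward the following segment.
No alternation appears in [ʎɔɢʒa], [mɛtʃe]: there the adjacent consonants already agree in voicing (/ɢ/ and /ʒ/ are both voiced; /t/ and /ʃ/ are both voiceless), so these forms are consistent with the same rule.
Since the segment that changes precedes the conditioning segment, the assimilation is regressive.

regressive voicing assimilation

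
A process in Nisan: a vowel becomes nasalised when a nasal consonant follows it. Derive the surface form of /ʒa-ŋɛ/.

[ʒãŋɛ]

/a/ sits next to the nasal /ŋ/ and is therefore nasalised to [ã].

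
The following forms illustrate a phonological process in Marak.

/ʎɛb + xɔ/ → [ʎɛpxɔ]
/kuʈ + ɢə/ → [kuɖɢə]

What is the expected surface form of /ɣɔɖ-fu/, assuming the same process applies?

The data show regressive voicing assimilation: /b/ → [p] before /x/; /ʈ/ → [ɖ] before /ɢ/. In each pair only voicing changes, matching the following consonant, while place and manner stay constant.
The rule targets /ɖ/ (voiced retroflex stop), which sits before the trigger /f/ (voiceless).
Changing only its voicing to voiceless gives [ʈ] — the voiceless retroflex stop.

[ɣɔʈfu]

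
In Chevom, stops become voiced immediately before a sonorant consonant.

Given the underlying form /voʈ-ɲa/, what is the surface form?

[voɖɲa]

The rule targets /ʈ/ (voiceless retroflex stop), which sits before the trigger /ɲ/ (voiced).
Changing only its voicing to voiced gives [ɖ] — the voiced retroflex stop.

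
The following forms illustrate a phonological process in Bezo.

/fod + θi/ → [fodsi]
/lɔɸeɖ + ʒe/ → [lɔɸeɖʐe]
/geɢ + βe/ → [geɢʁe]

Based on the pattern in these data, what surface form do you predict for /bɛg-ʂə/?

The data show progressive place assimilation: /θ/ → [s] after /d/; /ʒ/ → [ʐ] after /ɖ/; /β/ → [ʁ] after /ɢ/. In each pair only place changes, matching the preceding consonant, while manner and voice stay constant.
The rule targets /ʂ/ (voiceless retroflex fricative), which sits after the trigger /g/ (velar).
The voiceless velar fricative is [x], so /ʂ/ → [x].

[bɛgxə]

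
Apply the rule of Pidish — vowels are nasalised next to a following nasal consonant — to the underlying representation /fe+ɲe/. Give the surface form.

The vowel /e/ is adjacent to the following nasal /ɲ/, so it acquires [+nasal] and surfaces as [ẽ].

[fẽɲe]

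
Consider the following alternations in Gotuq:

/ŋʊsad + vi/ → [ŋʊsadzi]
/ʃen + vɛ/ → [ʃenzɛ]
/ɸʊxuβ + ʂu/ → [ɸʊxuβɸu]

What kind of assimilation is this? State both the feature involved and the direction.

Comparing underlying and surface forms, /v/ → [z] is the alternation; the neighbouring /d/ is constant.
/v/ is labiodental while /d/ is alveolar; the output [z] is alveolar, matching the trigger — so the feature that spreads is place.
Manner and voice are unchanged, so the assimilation is partial, not total.
The same holds elsewhere in the data: /v/ → [z] after /n/ (labiodental → alveolar, matching alveolar); /ʂ/ → [ɸ] after /β/ (retroflex → bilabial, matching bilabial) — only place changes, and always toward the preceding segment.
Since the segment that changes follows the conditioning segment, the assimilation is progressive.

progressive place assimilation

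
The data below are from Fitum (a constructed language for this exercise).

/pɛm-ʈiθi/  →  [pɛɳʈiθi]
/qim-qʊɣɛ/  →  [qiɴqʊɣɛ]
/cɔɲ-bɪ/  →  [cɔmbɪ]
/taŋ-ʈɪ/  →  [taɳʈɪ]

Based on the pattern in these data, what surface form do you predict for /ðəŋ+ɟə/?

The data show regressive place assimilation: /m/ → [ɳ] before /ʈ/; /m/ → [ɴ] before /q/; /ɲ/ → [m] before /b/; /ŋ/ → [ɳ] before /ʈ/. In each pair only place changes, matching the following consonant, while manner and voice stay constant.
/ŋ/ is a voiced velar nasal. The following trigger /ɟ/ is palatal, so /ŋ/ must become palatal as well.
The voiced palatal nasal is [ɲ], so /ŋ/ → [ɲ].

[ðəɲɟə]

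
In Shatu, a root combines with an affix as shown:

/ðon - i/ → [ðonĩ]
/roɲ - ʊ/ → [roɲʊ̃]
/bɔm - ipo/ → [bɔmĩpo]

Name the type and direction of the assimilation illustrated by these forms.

progressive nasality assimilation (vowel nasalisation)

The vowel /i/ surfaces as nasalised [ĩ] next to the preceding nasal /n/ — it has acquired the [+nasal] feature of its neighbour.
Likewise in the remaining data: /ʊ/ → [ʊ̃] after /ɲ/; /i/ → [ĩ] after /m/ — each time a vowel is nasalised next to a preceding nasal.
Because the conditioning nasal is to the left of the vowel that changes, the process is progressive (perseverative).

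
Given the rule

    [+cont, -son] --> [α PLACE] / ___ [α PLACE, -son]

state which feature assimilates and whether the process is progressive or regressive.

The rule copies the place features (abbreviated [PLACE]) from the environment onto the target, so the assimilating feature is place.
The conditioning segment sits to the right of the focus bar, meaning the trigger follows the segment that changes — regressive assimilation.

regressive place assimilation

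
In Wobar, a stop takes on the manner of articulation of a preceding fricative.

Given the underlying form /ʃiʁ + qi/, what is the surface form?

[ʃiʁχi]

/q/ is a voiceless uvular stop. The preceding trigger /ʁ/ is a fricative, so /q/ must become a fricative as well.
A voiceless uvular fricative is [χ], so the surface segment is [χ].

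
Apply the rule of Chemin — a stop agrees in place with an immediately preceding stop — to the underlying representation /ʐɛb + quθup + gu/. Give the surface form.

The rule targets /q/ (voiceless uvular stop), which sits after the trigger /b/ (bilabial).
The voiceless bilabial stop is [p], so /q/ → [p].
At the second juncture, /g/ likewise becomes [b] adjacent to /p/.

[ʐɛbpuθupbu]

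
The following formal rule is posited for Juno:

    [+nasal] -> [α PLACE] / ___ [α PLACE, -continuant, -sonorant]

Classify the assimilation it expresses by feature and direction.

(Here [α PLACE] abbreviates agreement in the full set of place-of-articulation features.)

regressive place assimilation

The rule copies the place features (abbreviated [PLACE]) from the environment onto the target, so the assimilating feature is place.
Since the environment is written after the underscore, the trigger follows the target; the direction is regressive.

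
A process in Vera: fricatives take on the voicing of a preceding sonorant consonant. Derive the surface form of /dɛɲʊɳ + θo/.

The rule targets /θ/ (voiceless dental fricative), which sits after the trigger /ɳ/ (voiced).
Changing only its voicing to voiced gives [ð] — the voiced dental fricative.

[dɛɲʊɳðo]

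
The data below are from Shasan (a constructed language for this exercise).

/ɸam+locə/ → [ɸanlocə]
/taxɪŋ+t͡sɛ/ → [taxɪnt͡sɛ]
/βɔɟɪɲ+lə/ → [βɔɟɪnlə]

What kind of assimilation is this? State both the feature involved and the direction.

regressive place assimilation

Underlying /m/ is realised as [n] next to /l/; /l/ itself does not change.
The change bilabial → alveolar matches the place of the following /l/, identifying this as place assimilation.
Manner and voice are unchanged, so the assimilation is partial, not total.
Checking the remaining alternations: /ŋ/ → [n] before /t͡s/ (velar → alveolar, matching alveolar); /ɲ/ → [n] before /l/ (palatal → alveolar, matching alveolar) — only place changes, and always toward the following segment.
Since the segment that changes precedes the conditioning segment, the assimilation is regressive.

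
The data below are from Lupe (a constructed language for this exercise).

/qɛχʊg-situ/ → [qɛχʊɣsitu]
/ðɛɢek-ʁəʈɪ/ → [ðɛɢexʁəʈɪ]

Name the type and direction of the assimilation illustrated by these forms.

The segment that alternates is /g/, which surfaces as [ɣ] when adjacent to /s/.
/g/ is a stop while /s/ is a fricative; the output [ɣ] is a fricative, matching the trigger — so the feature that spreads is manner.
Place and voice are unchanged, so the assimilation is partial, not total.
The same holds elsewhere in the data: /k/ → [x] before /ʁ/ (stop → fricative, matching a fricative) — only manner changes, and always toward the following segment.
The trigger is the following segment, so the direction is regressive (anticipatory).

regressive manner assimilation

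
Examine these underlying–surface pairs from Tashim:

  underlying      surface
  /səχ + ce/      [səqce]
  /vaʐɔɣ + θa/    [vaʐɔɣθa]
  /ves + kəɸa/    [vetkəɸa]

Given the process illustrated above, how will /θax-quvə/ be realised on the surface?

[θakquvə]

The data show regressive manner assimilation: /χ/ → [q] before /c/; /s/ → [t] before /k/. In each pair only manner changes, matching the following consonant, while place and voice stay constant.
No alternation appears in [vaʐɔɣθa]: there the adjacent consonants already agree in manner (/ɣ/ and /θ/ are both fricatives), so this form is consistent with the same rule.
/x/ is a voiceless velar fricative. The following trigger /q/ is a stop, so /x/ must become a stop as well.
The voiceless velar stop is [k], so /x/ → [k].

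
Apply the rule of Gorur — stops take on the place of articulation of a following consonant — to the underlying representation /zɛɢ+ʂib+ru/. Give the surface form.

/ɢ/ is a voiced uvular stop. The following trigger /ʂ/ is retroflex, so /ɢ/ must become retroflex as well.
The voiced retroflex stop is [ɖ], so /ɢ/ → [ɖ].
The same rule applies at the second boundary: /b/ → [d] next to /r/.

[zɛɖʂidru]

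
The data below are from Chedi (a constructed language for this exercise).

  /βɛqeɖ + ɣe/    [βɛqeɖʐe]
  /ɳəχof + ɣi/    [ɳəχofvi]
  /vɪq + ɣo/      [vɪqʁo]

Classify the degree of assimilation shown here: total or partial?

Underlying /ɣ/ is realised as [ʐ] next to /ɖ/; /ɖ/ itself does not change.
The change velar → retroflex matches the place of the preceding /ɖ/, identifying this as place assimilation.
Manner and voice are unchanged, so the assimilation is partial, not total.
The same holds elsewhere in the data: /ɣ/ → [v] after /f/ (velar → labiodental, matching labiodental); /ɣ/ → [ʁ] after /q/ (velar → uvular, matching uvular) — only place changes, and always toward the preceding segment.

partial assimilation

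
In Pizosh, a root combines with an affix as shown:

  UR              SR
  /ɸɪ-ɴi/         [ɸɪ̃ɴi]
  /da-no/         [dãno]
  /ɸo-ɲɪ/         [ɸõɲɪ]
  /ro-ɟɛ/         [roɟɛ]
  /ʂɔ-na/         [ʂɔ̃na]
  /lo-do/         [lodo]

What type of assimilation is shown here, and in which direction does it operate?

regressive nasality assimilation (vowel nasalisation)

The vowel /ɪ/ surfaces as nasalised [ɪ̃] next to the following nasal /ɴ/ — it has acquired the [+nasal] feature of its neighbour.
Likewise in the remaining data: /a/ → [ã] before /n/; /o/ → [õ] before /ɲ/; /ɔ/ → [ɔ̃] before /n/ — each time a vowel is nasalised next to a following nasal.
No change occurs in [roɟɛ], [lodo] because the vowel at the boundary is adjacent to an oral consonant, not a nasal (/o/ next to /ɟ/; /o/ next to /d/).
Because the conditioning nasal is to the right of the vowel that changes, the process is regressive (anticipatory).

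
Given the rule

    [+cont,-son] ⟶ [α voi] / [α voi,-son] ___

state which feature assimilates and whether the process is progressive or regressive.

The rule copies [voi] from the environment onto the target, so the assimilating feature is voicing.
Since the environment is written before the underscore, the trigger precedes the target; the direction is progressive.

progressive voicing assimilation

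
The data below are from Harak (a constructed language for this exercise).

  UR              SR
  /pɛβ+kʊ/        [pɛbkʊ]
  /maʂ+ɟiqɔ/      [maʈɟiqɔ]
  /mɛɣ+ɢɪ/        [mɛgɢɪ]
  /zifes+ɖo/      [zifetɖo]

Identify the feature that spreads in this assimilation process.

Underlying /β/ is realised as [b] next to /k/; /k/ itself does not change.
The change fricative → stop matches the manner of the following /k/, identifying this as manner assimilation.
The other alternating forms pattern the same way: /ʂ/ → [ʈ] before /ɟ/ (fricative → stop, matching a stop); /ɣ/ → [g] before /ɢ/ (fricative → stop, matching a stop); /s/ → [t] before /ɖ/ (fricative → stop, matching a stop) — only manner changes, and always toward the following segment.

manner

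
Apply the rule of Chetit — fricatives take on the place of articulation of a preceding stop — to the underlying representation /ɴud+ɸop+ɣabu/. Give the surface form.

[ɴudsopβabu]

/ɸ/ is a voiceless bilabial fricative. The preceding trigger /d/ is alveolar, so /ɸ/ must become alveolar as well.
Changing only its place to alveolar gives [s] — the voiceless alveolar fricative.
At the second juncture, /ɣ/ likewise becomes [β] adjacent to /p/.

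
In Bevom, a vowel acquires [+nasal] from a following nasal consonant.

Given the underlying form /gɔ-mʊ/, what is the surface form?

[gɔ̃mʊ]

The vowel /ɔ/ is adjacent to the following nasal /m/, so it acquires [+nasal] and surfaces as [ɔ̃].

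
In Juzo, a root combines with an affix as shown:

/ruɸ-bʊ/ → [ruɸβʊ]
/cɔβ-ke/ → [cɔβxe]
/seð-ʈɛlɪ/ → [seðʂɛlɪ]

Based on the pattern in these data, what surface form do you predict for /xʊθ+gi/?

[xʊθɣi]

The data show progressive manner assimilation: /b/ → [β] after /ɸ/; /k/ → [x] after /β/; /ʈ/ → [ʂ] after /ð/. In each pair only manner changes, matching the preceding consonant, while place and voice stay constant.
/g/ is a voiced velar stop. The preceding trigger /θ/ is a fricative, so /g/ must become a fricative as well.
The voiced velar fricative is [ɣ], so /g/ → [ɣ].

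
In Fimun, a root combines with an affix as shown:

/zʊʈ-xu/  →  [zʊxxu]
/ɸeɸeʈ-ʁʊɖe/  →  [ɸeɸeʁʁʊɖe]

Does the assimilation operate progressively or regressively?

Underlying /ʈ/ is realised as [x] next to /x/; /x/ itself does not change.
The output [x] is identical to the trigger /x/ — every feature (place, manner, voicing) has been copied — so this is total assimilation.
The other form behaves the same way: /ʈ/ → [ʁ] before /ʁ/ — in each case the output is a copy of the following consonant.
Since the segment that changes precedes the conditioning segment, the assimilation is regressive.

regressive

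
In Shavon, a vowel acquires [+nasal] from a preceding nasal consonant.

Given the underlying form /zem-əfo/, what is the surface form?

/ə/ sits next to the nasal /m/ and is therefore nasalised to [ə̃].

[zemə̃fo]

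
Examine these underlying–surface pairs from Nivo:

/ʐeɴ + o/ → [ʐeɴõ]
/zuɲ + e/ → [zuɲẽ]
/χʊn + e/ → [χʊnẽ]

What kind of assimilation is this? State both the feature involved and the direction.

The vowel /o/ surfaces as nasalised [õ] next to the preceding nasal /ɴ/ — it has acquired the [+nasal] feature of its neighbour.
Likewise in the remaining data: /e/ → [ẽ] after /ɲ/; /e/ → [ẽ] after /n/ — each time a vowel is nasalised next to a preceding nasal.
Because the conditioning nasal is to the left of the vowel that changes, the process is progressive (perseverative).

progressive nasality assimilation (vowel nasalisation)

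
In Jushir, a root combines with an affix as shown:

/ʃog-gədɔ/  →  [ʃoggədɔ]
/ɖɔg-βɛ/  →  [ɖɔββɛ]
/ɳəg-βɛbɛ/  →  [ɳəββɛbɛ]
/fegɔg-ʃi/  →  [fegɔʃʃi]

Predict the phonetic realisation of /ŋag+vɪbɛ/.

[ŋavvɪbɛ]

The data show regressive total assimilation (/g/ → [β] before /β/; /g/ → [ʃ] before /ʃ/): in every case the target segment becomes identical to its following neighbour, copying more than a single feature.
In [ʃoggədɔ] the two consonants at the boundary are already identical (/g/ + /g/), so the rule applies vacuously and nothing changes.
/g/ is the segment targeted by the rule; it sits immediately before /v/, so it assimilates completely and surfaces as [v].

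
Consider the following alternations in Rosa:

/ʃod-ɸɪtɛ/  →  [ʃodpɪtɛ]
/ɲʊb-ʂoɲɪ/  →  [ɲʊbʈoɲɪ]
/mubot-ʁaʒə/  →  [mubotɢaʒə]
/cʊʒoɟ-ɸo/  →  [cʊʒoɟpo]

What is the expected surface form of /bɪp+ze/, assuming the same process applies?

[bɪpde]

The data show progressive manner assimilation: /ɸ/ → [p] after /d/; /ʂ/ → [ʈ] after /b/; /ʁ/ → [ɢ] after /t/; /ɸ/ → [p] after /ɟ/. In each pair only manner changes, matching the preceding consonant, while place and voice stay constant.
The rule targets /z/ (voiced alveolar fricative), which sits after the trigger /p/ (stop).
The voiced alveolar stop is [d], so /z/ → [d].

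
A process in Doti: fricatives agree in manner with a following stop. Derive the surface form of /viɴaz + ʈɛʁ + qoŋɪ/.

[viɴadʈɛɢqoŋɪ]

/z/ is a voiced alveolar fricative. The following trigger /ʈ/ is a stop, so /z/ must become a stop as well.
The voiced alveolar stop is [d], so /z/ → [d].
At the second juncture, /ʁ/ likewise becomes [ɢ] adjacent to /q/.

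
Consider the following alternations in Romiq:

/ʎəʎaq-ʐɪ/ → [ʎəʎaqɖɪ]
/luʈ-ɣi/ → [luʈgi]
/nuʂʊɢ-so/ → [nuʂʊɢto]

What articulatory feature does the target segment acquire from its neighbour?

Comparing underlying and surface forms, /ʐ/ → [ɖ] is the alternation; the neighbouring /q/ is constant.
/ʐ/ is a fricative while /q/ is a stop; the output [ɖ] is a stop, matching the trigger — so the feature that spreads is manner.
The same holds elsewhere in the data: /ɣ/ → [g] after /ʈ/ (fricative → stop, matching a stop); /s/ → [t] after /ɢ/ (fricative → stop, matching a stop) — only manner changes, and always toward the preceding segment.

manner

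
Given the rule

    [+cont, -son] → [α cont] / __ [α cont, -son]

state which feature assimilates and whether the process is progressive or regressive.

regressive manner assimilation

The shared variable α links the value of [cont] on the target to that of the neighbouring obstruent. [cont] distinguishes stops from fricatives — a manner-of-articulation feature — so this is manner assimilation.
The conditioning segment sits to the right of the focus bar, meaning the trigger follows the segment that changes — regressive assimilation.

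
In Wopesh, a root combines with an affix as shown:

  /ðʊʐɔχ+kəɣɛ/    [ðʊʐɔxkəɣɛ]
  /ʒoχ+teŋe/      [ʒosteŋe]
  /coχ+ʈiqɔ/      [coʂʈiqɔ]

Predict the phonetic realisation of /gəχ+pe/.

[gəɸpe]

The data show regressive place assimilation: /χ/ → [x] before /k/; /χ/ → [s] before /t/; /χ/ → [ʂ] before /ʈ/. In each pair only place changes, matching the following consonant, while manner and voice stay constant.
The rule targets /χ/ (voiceless uvular fricative), which sits before the trigger /p/ (bilabial).
A voiceless bilabial fricative is [ɸ], so the surface segment is [ɸ].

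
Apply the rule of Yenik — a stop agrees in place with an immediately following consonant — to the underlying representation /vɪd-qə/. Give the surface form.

[vɪɢqə]

The rule targets /d/ (voiced alveolar stop), which sits before the trigger /q/ (uvular).
Changing only its place to uvular gives [ɢ] — the voiced uvular stop.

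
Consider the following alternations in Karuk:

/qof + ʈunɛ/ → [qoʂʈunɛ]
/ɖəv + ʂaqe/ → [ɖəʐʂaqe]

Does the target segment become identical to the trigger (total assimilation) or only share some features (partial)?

partial assimilation

Comparing underlying and surface forms, /f/ → [ʂ] is the alternation; the neighbouring /ʈ/ is constant.
/f/ is labiodental while /ʈ/ is retroflex; the output [ʂ] is retroflex, matching the trigger — so the feature that spreads is place.
Manner and voice are unchanged, so the assimilation is partial, not total.
The other alternating form patterns the same way: /v/ → [ʐ] before /ʂ/ (labiodental → retroflex, matching retroflex) — only place changes, and always toward the following segment.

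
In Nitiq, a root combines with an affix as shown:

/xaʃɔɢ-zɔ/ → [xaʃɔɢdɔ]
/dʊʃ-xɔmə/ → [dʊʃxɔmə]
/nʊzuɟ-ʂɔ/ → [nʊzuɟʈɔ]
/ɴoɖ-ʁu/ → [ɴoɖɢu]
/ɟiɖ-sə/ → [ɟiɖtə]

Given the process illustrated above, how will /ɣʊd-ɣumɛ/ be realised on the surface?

The data show progressive manner assimilation: /z/ → [d] after /ɢ/; /ʂ/ → [ʈ] after /ɟ/; /ʁ/ → [ɢ] after /ɖ/; /s/ → [t] after /ɖ/. In each pair only manner changes, matching the preceding consonant, while place and voice stay constant.
No alternation appears in [dʊʃxɔmə]: there the adjacent consonants already agree in manner (/x/ and /ʃ/ are both fricatives), so this form is consistent with the same rule.
/ɣ/ is a voiced velar fricative. The preceding trigger /d/ is a stop, so /ɣ/ must become a stop as well.
A voiced velar stop is [g], so the surface segment is [g].

[ɣʊdgumɛ]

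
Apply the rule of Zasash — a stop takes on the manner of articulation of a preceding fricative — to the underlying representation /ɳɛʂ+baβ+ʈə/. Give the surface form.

[ɳɛʂβaβʂə]

/b/ is a voiced bilabial stop. The preceding trigger /ʂ/ is a fricative, so /b/ must become a fricative as well.
The voiced bilabial fricative is [β], so /b/ → [β].
At the second juncture, /ʈ/ likewise becomes [ʂ] adjacent to /β/.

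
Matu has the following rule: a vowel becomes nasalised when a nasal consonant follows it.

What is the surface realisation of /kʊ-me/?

The vowel /ʊ/ is adjacent to the following nasal /m/, so it acquires [+nasal] and surfaces as [ʊ̃].

[kʊ̃me]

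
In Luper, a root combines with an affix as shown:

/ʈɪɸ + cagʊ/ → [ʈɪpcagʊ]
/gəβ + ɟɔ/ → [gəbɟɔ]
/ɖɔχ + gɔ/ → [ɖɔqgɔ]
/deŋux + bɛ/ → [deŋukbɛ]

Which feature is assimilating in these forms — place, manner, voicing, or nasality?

The segment that alternates is /ɸ/, which surfaces as [p] when adjacent to /c/.
/ɸ/ is a fricative while /c/ is a stop; the output [p] is a stop, matching the trigger — so the feature that spreads is manner.
Checking the remaining alternations: /β/ → [b] before /ɟ/ (fricative → stop, matching a stop); /χ/ → [q] before /g/ (fricative → stop, matching a stop); /x/ → [k] before /b/ (fricative → stop, matching a stop) — only manner changes, and always toward the following segment.

manner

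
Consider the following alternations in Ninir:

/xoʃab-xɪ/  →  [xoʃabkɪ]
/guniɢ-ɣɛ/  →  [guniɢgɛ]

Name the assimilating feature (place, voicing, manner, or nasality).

manner

Comparing underlying and surface forms, /x/ → [k] is the alternation; the neighbouring /b/ is constant.
The change fricative → stop matches the manner of the preceding /b/, identifying this as manner assimilation.
Checking the remaining alternation: /ɣ/ → [g] after /ɢ/ (fricative → stop, matching a stop) — only manner changes, and always toward the preceding segment.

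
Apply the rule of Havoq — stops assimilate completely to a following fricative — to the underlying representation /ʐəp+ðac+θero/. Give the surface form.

/p/ is the segment targeted by the rule; it sits immediately before /ð/, so it assimilates completely and surfaces as [ð].
At the second juncture, /c/ likewise becomes [θ] adjacent to /θ/.

[ʐəððaθθero]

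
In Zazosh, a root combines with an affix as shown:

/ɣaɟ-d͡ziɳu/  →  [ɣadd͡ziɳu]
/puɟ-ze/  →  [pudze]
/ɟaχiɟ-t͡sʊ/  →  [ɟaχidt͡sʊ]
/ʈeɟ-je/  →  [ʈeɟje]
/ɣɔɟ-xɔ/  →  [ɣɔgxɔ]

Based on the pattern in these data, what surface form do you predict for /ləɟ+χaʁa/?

The data show regressive place assimilation: /ɟ/ → [d] before /d͡z/; /ɟ/ → [d] before /z/; /ɟ/ → [d] before /t͡s/; /ɟ/ → [g] before /x/. In each pair only place changes, matching the following consonant, while manner and voice stay constant.
Nothing changes in [ʈeɟje]: there the adjacent consonants already agree in place (/ɟ/ and /j/ are both palatal), so this form is consistent with the same rule.
The rule targets /ɟ/ (voiced palatal stop), which sits before the trigger /χ/ (uvular).
The voiced uvular stop is [ɢ], so /ɟ/ → [ɢ].

[ləɢχaʁa]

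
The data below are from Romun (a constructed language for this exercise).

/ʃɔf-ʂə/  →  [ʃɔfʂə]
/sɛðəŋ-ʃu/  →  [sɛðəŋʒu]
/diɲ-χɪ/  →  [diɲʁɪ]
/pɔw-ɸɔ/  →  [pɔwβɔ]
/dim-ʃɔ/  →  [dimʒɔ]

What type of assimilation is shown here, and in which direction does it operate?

Underlying /ʃ/ is realised as [ʒ] next to /ŋ/; /ŋ/ itself does not change.
The change voiceless → voiced matches the voicing of the preceding /ŋ/, identifying this as voicing assimilation.
Place and manner are unchanged, so the assimilation is partial, not total.
The other alternating forms pattern the same way: /χ/ → [ʁ] after /ɲ/ (voiceless → voiced, matching voiced); /ɸ/ → [β] after /w/ (voiceless → voiced, matching voiced); /ʃ/ → [ʒ] after /m/ (voiceless → voiced, matching voiced) — only voicing changes, and always toward the preceding segment.
No alternation appears in [ʃɔfʂə]: there the adjacent consonants already agree in voicing (/ʂ/ and /f/ are both voiceless), so this form is consistent with the same rule.
Since the segment that changes follows the conditioning segment, the assimilation is progressive.

progressive voicing assimilation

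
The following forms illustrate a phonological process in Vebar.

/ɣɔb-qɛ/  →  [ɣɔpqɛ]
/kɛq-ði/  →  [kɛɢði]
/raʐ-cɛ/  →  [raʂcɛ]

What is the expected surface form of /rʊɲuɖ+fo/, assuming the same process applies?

The data show regressive voicing assimilation: /b/ → [p] before /q/; /q/ → [ɢ] before /ð/; /ʐ/ → [ʂ] before /c/. In each pair only voicing changes, matching the following consonant, while place and manner stay constant.
The rule targets /ɖ/ (voiced retroflex stop), which sits before the trigger /f/ (voiceless).
Changing only its voicing to voiceless gives [ʈ] — the voiceless retroflex stop.

[rʊɲuʈfo]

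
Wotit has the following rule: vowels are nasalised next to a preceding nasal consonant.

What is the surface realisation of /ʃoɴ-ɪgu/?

[ʃoɴɪ̃gu]

The vowel /ɪ/ is adjacent to the preceding nasal /ɴ/, so it acquires [+nasal] and surfaces as [ɪ̃].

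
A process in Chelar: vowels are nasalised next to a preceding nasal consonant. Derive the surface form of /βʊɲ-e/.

[βʊɲẽ]

The vowel /e/ is adjacent to the preceding nasal /ɲ/, so it acquires [+nasal] and surfaces as [ẽ].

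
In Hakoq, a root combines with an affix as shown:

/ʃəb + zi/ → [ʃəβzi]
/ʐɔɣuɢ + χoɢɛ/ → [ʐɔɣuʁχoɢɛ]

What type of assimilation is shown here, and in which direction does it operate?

Underlying /b/ is realised as [β] next to /z/; /z/ itself does not change.
The change stop → fricative matches the manner of the following /z/, identifying this as manner assimilation.
Place and voice are unchanged, so the assimilation is partial, not total.
Checking the remaining alternation: /ɢ/ → [ʁ] before /χ/ (stop → fricative, matching a fricative) — only manner changes, and always toward the following segment.
The trigger is the following segment, so the direction is regressive (anticipatory).

regressive manner assimilation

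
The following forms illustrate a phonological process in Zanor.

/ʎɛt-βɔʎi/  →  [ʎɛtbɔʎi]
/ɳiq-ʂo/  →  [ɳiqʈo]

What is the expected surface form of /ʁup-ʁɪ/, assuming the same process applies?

[ʁupɢɪ]

The data show progressive manner assimilation: /β/ → [b] after /t/; /ʂ/ → [ʈ] after /q/. In each pair only manner changes, matching the preceding consonant, while place and voice stay constant.
The rule targets /ʁ/ (voiced uvular fricative), which sits after the trigger /p/ (stop).
A voiced uvular stop is [ɢ], so the surface segment is [ɢ].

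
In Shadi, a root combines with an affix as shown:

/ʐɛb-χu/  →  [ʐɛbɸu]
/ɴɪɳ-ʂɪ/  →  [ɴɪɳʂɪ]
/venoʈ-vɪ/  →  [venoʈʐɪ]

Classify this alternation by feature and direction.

progressive place assimilation

The segment that alternates is /χ/, which surfaces as [ɸ] when adjacent to /b/.
The change uvular → bilabial matches the place of the preceding /b/, identifying this as place assimilation.
Manner and voice are unchanged, so the assimilation is partial, not total.
Checking the remaining alternation: /v/ → [ʐ] after /ʈ/ (labiodental → retroflex, matching retroflex) — only place changes, and always toward the preceding segment.
No alternation appears in [ɴɪɳʂɪ]: there the adjacent consonants already agree in place (/ʂ/ and /ɳ/ are both retroflex), so this form is consistent with the same rule.
The trigger is the preceding segment, so the direction is progressive (perseverative).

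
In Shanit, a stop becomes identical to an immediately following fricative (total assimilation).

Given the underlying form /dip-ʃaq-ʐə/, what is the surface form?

[diʃʃaʐʐə]

/p/ is the segment targeted by the rule; it sits immediately before /ʃ/, so it assimilates completely and surfaces as [ʃ].
At the second juncture, /q/ likewise becomes [ʐ] adjacent to /ʐ/.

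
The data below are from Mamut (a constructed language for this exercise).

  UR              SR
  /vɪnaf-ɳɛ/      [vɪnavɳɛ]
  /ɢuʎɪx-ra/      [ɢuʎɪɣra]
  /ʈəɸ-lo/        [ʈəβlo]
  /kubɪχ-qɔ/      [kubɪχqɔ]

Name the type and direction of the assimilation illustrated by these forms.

The segment that alternates is /f/, which surfaces as [v] when adjacent to /ɳ/.
The change voiceless → voiced matches the voicing of the following /ɳ/, identifying this as voicing assimilation.
Place and manner are unchanged, so the assimilation is partial, not total.
The other alternating forms pattern the same way: /x/ → [ɣ] before /r/ (voiceless → voiced, matching voiced); /ɸ/ → [β] before /l/ (voiceless → voiced, matching voiced) — only voicing changes, and always toward the following segment.
No alternation appears in [kubɪχqɔ]: there the adjacent consonants already agree in voicing (/χ/ and /q/ are both voiceless), so this form is consistent with the same rule.
The trigger is the following segment, so the direction is regressive (anticipatory).

regressive voicing assimilation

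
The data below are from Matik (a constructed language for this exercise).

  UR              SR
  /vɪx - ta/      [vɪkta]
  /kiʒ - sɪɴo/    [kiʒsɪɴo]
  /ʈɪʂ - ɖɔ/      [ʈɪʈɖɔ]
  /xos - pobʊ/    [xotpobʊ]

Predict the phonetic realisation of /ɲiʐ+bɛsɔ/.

The data show regressive manner assimilation: /x/ → [k] before /t/; /ʂ/ → [ʈ] before /ɖ/; /s/ → [t] before /p/. In each pair only manner changes, matching the following consonant, while place and voice stay constant.
Nothing changes in [kiʒsɪɴo]: there the adjacent consonants already agree in manner (/ʒ/ and /s/ are both fricatives), so this form is consistent with the same rule.
/ʐ/ is a voiced retroflex fricative. The following trigger /b/ is a stop, so /ʐ/ must become a stop as well.
Changing only its manner to stop gives [ɖ] — the voiced retroflex stop.

[ɲiɖbɛsɔ]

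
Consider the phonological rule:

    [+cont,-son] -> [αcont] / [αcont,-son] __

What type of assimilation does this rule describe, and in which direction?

progressive manner assimilation

The rule copies [cont] (continuancy) from the environment onto the target fricatives; since [±cont] encodes the stop/fricative manner contrast, the assimilating dimension is manner.
The conditioning segment sits to the left of the focus bar, meaning the trigger precedes the segment that changes — progressive assimilation.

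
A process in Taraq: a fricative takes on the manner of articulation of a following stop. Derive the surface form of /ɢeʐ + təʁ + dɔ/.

[ɢeɖtəɢdɔ]

The rule targets /ʐ/ (voiced retroflex fricative), which sits before the trigger /t/ (stop).
The voiced retroflex stop is [ɖ], so /ʐ/ → [ɖ].
At the second juncture, /ʁ/ likewise becomes [ɢ] adjacent to /d/.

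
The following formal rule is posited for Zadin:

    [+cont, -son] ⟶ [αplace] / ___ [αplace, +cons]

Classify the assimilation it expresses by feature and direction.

regressive place assimilation

The shared variable α links the value of the place features (abbreviated [place]) on the target to the same value on the neighbouring segment, so place is the feature that assimilates.
The conditioning segment sits to the right of the focus bar, meaning the trigger follows the segment that changes — regressive assimilation.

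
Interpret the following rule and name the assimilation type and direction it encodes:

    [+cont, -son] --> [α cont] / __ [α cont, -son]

The rule copies [cont] (continuancy) from the environment onto the target fricatives; since [±cont] encodes the stop/fricative manner contrast, the assimilating dimension is manner.
The conditioning segment sits to the right of the focus bar, meaning the trigger follows the segment that changes — regressive assimilation.

regressive manner assimilation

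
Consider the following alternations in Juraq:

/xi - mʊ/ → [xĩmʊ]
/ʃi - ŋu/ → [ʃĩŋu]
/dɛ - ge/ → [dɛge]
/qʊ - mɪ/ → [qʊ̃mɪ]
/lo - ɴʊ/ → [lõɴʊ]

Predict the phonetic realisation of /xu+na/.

[xũna]

The data show regressive nasality assimilation (vowel nasalisation): /i/ → [ĩ] before /m/; /i/ → [ĩ] before /ŋ/; /ʊ/ → [ʊ̃] before /m/; /o/ → [õ] before /ɴ/ — a vowel is nasalised by an immediately following nasal consonant.
No change occurs in [dɛge] because the vowel at the boundary is adjacent to an oral consonant, not a nasal (/ɛ/ next to /g/).
/u/ sits next to the nasal /n/ and is therefore nasalised to [ũ].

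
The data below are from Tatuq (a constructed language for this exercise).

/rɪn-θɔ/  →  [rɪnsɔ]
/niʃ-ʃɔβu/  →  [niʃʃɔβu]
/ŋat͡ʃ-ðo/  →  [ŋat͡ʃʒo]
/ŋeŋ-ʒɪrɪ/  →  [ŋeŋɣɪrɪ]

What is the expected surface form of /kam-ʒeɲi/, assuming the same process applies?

[kamβeɲi]

The data show progressive place assimilation: /θ/ → [s] after /n/; /ð/ → [ʒ] after /t͡ʃ/; /ʒ/ → [ɣ] after /ŋ/. In each pair only place changes, matching the preceding consonant, while manner and voice stay constant.
Nothing changes in [niʃʃɔβu]: there the adjacent consonants already agree in place (/ʃ/ and /ʃ/ are both postalveolar), so this form is consistent with the same rule.
/ʒ/ is a voiced postalveolar fricative. The preceding trigger /m/ is bilabial, so /ʒ/ must become bilabial as well.
The voiced bilabial fricative is [β], so /ʒ/ → [β].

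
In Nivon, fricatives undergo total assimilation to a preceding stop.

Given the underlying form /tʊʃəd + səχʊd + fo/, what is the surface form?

[tʊʃəddəχʊddo]

/s/ is the segment targeted by the rule; it sits immediately after /d/, so it assimilates completely and surfaces as [d].
The same rule applies at the second boundary: /f/ → [d] next to /d/.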